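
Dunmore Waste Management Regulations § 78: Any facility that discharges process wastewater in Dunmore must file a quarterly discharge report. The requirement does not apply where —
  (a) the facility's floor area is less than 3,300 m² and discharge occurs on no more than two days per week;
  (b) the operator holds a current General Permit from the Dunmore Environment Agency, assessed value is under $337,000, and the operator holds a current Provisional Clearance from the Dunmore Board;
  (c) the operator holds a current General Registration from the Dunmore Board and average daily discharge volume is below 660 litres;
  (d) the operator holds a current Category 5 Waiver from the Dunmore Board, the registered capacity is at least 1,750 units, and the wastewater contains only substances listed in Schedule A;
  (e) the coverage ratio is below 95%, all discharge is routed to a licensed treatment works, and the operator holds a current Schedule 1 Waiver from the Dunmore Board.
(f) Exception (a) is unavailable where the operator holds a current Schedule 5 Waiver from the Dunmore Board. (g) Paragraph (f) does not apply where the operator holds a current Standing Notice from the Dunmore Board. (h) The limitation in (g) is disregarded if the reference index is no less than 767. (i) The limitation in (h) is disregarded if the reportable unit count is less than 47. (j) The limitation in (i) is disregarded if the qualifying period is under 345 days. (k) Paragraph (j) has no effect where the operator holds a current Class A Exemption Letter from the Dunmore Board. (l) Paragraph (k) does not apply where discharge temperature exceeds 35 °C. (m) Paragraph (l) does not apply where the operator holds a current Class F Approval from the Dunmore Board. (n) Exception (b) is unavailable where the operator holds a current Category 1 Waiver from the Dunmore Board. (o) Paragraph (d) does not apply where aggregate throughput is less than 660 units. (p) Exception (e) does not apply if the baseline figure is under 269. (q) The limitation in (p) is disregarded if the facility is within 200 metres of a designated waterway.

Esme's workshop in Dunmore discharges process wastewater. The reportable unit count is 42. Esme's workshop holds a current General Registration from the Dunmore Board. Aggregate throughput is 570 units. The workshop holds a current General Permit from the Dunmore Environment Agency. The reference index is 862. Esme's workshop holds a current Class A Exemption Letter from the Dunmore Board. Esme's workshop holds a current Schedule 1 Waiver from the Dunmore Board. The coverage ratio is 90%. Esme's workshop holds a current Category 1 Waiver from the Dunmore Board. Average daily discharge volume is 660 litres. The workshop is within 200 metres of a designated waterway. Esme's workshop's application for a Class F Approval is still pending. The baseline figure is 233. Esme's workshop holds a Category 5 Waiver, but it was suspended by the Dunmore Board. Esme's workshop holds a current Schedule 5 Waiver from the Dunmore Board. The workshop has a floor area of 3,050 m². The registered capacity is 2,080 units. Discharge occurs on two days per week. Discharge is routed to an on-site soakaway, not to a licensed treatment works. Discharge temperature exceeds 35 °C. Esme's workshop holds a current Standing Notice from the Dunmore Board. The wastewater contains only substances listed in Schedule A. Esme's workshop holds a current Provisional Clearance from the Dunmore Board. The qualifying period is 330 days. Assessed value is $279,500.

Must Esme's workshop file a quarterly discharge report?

Exception (a) is satisfied on its face — the facility's floor area is 3,050 m², less than the 3,300 m² limit; discharge occurs on no more than two days per week. But applying paragraphs (f)–(m): (f) operates against (a): a current Schedule 5 Waiver is held. (g) applies (a current Standing Notice is held), but is itself disapplied by (h): (h) applies — the reference index is 862, meeting the 767 threshold. (i) would limit (h) — the reportable unit count is 42, less than the 47 limit — but (j) sets (i) aside: (j) operates — the qualifying period is 330 days, under the 345 days limit. (k) is triggered (a current Class A Exemption Letter is held), but is overridden by (l): (l) operates against (k): discharge temperature exceeds 35 °C. (m), which would lift (l), does not operate here — the Class F Approval is not current. (a) is therefore removed.
All of (b)'s requirements are met (a current General Permit is held; assessed value is $279,500, under the $337,000 limit; a current Provisional Clearance is held). However, paragraph (n) must be considered: (n) operates — a current Category 1 Waiver is held. Exception (b) does not apply.
Exception (c) fails — average daily discharge volume is 660 litres, not below 660 litres.
Exception (d) does not apply: there is no Category 5 Waiver in force.
Exception (e) requires that all discharge is routed to a licensed treatment works; but discharge is not routed to a licensed treatment works, so (e) is unavailable.
None of the exceptions is available; § 78 applies in full.

Yes — Esme's workshop must file a quarterly discharge report.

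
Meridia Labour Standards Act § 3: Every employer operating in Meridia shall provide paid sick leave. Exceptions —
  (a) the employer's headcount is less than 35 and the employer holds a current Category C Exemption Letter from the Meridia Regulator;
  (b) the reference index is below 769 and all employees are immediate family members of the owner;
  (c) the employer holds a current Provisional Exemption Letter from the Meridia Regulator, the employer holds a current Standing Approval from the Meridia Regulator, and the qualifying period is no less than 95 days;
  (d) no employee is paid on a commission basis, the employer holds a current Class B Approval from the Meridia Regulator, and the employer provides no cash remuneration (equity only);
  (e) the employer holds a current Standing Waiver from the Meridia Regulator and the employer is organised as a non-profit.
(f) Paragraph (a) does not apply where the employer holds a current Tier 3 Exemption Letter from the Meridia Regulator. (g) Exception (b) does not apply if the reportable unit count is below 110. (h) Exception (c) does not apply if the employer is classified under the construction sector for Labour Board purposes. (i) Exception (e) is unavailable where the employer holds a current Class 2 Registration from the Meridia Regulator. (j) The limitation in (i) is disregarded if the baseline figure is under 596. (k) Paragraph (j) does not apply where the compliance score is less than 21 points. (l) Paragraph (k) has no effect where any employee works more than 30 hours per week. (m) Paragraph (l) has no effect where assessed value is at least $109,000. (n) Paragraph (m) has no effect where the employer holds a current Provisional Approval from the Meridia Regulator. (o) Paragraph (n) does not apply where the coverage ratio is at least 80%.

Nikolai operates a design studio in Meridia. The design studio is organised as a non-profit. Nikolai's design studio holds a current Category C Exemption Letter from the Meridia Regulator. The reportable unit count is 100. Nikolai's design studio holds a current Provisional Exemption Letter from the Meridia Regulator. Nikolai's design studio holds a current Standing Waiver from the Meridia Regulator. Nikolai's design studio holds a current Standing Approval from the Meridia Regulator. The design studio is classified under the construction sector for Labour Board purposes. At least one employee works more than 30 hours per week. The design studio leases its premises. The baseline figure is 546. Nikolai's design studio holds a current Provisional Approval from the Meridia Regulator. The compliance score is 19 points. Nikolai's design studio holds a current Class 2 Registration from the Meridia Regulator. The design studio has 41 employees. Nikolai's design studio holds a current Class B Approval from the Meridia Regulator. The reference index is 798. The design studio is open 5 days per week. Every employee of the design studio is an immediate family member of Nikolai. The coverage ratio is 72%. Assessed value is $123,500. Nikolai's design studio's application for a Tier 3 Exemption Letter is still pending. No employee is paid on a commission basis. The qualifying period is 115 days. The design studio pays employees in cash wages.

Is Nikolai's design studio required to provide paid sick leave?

No — exception (e) applies; Nikolai's design studio is not required to provide paid sick leave.

Exception (a) requires that the employer's headcount is less than 35; but the employer's headcount is 41, not less than 35, so (a) is unavailable.
Exception (b) does not apply: the reference index is 798, not below 769.
Exception (c) is satisfied on its face — a current Provisional Exemption Letter is held; a current Standing Approval is held; the qualifying period is 115 days, meeting the 95 days threshold. But applying paragraph (h): (h) is triggered — the design studio is classified under the construction sector. Exception (c) does not apply.
Exception (d) requires that the employer provides no cash remuneration (equity only); but employees are paid cash wages, so (d) is unavailable.
Exception (e): a current Standing Waiver is held; the employer is a non-profit — every condition holds. As to paragraphs (i)–(o): (i) would limit (e) — a current Class 2 Registration is held — but (j) sets (i) aside: (j) applies — the baseline figure is 546, under the 596 limit. (k) is engaged (the compliance score is 19 points, less than the 21 points limit), but is set aside by (l): (l) is triggered — at least one employee exceeds 30 hours/week. (m) would limit (l) — assessed value is $123,500, meeting the $109,000 threshold — but (n) sets (m) aside: (n) is engaged — a current Provisional Approval is held. (o), which would lift (n), does not operate here — the coverage ratio is 72%, short of 80%. Exception (e) stands.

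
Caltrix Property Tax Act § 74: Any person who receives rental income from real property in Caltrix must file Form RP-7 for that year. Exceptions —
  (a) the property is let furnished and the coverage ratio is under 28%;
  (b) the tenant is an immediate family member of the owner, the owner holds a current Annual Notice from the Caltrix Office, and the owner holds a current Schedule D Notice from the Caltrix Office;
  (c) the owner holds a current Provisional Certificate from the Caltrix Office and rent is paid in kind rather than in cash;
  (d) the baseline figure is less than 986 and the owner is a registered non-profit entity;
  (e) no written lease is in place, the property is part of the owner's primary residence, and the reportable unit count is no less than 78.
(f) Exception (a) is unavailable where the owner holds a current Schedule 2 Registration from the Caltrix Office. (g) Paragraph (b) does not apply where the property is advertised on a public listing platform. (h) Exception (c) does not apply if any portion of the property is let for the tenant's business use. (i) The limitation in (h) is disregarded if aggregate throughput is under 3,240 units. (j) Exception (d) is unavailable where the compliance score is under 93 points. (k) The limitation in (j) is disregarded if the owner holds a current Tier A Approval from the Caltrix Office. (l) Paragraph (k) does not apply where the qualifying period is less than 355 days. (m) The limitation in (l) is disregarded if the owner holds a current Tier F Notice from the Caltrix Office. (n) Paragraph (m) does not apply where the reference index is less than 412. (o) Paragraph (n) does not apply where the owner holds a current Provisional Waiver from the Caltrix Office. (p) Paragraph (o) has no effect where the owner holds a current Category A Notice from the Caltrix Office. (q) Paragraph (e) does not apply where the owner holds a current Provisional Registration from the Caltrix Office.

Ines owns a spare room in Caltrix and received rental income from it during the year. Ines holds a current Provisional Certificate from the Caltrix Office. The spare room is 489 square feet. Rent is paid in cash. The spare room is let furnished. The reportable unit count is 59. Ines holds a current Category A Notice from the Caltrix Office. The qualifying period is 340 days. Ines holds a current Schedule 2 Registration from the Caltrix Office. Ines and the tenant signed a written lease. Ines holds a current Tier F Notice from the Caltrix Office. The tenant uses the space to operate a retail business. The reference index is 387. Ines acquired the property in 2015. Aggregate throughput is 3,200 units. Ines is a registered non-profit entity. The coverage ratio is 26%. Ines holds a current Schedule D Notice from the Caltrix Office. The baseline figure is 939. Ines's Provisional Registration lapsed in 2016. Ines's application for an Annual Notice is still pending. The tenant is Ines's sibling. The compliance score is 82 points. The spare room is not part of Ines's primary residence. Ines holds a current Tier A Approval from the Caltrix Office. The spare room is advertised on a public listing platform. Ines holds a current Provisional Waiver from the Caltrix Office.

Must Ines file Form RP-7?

Yes — Ines must file Form RP-7.

Exception (a) is satisfied on its face — the property is let furnished; the coverage ratio is 26%, under the 28% limit. But: (f) operates against (a): a current Schedule 2 Registration is held. So (a) is unavailable.
Exception (b) does not apply: the Annual Notice is not current.
Exception (c) fails — rent is paid in cash.
All of (d)'s requirements are met (the baseline figure is 939, less than the 986 limit; Ines is a registered non-profit). Turning to paragraphs (j)–(p): (j) is triggered — the compliance score is 82 points, under the 93 points limit. (k) would limit (j) — a current Tier A Approval is held — but (l) sets (k) aside: (l) is engaged — the qualifying period is 340 days, less than the 355 days limit. (m) operates (a current Tier F Notice is held), but is set aside by (n): (n) applies — the reference index is 387, less than the 412 limit. (o) is triggered (a current Provisional Waiver is held), but is set aside by (p): (p) is engaged — a current Category A Notice is held. (d) is therefore removed.
Exception (e) does not apply: a written lease is in place.
No exception applies. The general rule governs.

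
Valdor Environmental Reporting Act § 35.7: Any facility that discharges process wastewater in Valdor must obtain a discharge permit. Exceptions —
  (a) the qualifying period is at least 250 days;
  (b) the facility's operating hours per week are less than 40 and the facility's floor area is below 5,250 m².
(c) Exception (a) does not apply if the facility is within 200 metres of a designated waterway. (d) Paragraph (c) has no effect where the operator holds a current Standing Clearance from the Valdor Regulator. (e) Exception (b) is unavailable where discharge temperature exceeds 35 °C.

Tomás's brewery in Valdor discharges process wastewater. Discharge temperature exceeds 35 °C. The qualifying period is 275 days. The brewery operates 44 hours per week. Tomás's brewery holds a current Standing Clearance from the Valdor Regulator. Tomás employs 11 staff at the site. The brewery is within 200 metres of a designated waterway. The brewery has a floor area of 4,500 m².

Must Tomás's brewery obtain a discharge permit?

No — exception (a) applies; Tomás's brewery is not required to obtain a discharge permit.

Exception (a)'s conditions are all satisfied: the qualifying period is 275 days, meeting the 250 days threshold. As to paragraphs (c)–(d): (c) would limit (a) — the brewery is within 200 m of a designated waterway — but (d) sets (c) aside: (d) operates against (c): a current Standing Clearance is held. Exception (a) stands.
Exception (b) requires that the facility's operating hours per week are less than 40; but the facility's operating hours per week are 44, not less than 40, so (b) is unavailable.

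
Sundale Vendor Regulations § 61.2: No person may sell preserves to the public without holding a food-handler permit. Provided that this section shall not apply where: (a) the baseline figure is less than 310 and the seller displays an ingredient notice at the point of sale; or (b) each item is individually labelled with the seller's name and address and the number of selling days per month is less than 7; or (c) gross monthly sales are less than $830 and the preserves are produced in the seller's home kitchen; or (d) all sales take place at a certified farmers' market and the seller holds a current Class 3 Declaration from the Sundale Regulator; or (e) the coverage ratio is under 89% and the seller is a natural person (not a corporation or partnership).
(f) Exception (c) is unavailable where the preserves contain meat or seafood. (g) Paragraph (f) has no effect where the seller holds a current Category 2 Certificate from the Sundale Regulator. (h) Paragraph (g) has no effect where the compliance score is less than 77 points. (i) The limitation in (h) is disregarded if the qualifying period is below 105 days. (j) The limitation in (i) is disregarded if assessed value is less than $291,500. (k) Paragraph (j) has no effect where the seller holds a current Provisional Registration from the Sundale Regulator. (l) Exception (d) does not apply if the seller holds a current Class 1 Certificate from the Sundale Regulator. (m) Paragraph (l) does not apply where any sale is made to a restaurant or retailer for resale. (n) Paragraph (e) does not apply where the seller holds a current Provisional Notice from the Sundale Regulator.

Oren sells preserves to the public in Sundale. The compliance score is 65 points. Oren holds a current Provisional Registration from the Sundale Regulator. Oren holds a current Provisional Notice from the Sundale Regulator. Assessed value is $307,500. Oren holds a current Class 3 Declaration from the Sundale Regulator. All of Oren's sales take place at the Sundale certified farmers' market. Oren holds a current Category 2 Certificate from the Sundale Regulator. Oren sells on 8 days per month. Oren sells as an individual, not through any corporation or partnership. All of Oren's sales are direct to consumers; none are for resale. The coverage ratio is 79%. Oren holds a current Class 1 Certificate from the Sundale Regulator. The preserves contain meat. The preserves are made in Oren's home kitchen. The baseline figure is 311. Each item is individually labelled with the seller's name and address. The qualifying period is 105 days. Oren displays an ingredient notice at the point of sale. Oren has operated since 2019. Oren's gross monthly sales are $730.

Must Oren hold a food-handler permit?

Yes — Oren must hold a food-handler permit.

Exception (a) requires that the baseline figure is less than 310; but the baseline figure is 311, not less than 310, so (a) is unavailable.
Exception (b) fails — the number of selling days per month is 8, not less than 7.
Exception (c) is satisfied on its face — gross monthly sales are $730, less than the $830 limit; the preserves are home-kitchen produced. But: (f) operates against (c): the preserves contain meat. (g) applies (a current Category 2 Certificate is held), but is displaced by (h): (h) operates against (g): the compliance score is 65 points, less than the 77 points limit. (i), which would lift (h), does not operate here — the qualifying period is 105 days, not below 105 days. So (c) is unavailable.
Exception (d): all sales are at a certified farmers' market; a current Class 3 Declaration is held — every condition holds. Turning to paragraphs (l)–(m): (l) operates against (d): a current Class 1 Certificate is held. (m) is not engaged (no sales are for resale), so (l) stands. (d) is therefore removed.
Exception (e) is satisfied on its face — the coverage ratio is 79%, under the 89% limit; the seller is a natural person. Turning to paragraph (n): (n) operates against (e): a current Provisional Notice is held. Exception (e) does not apply.
None of the exceptions is available; § 61.2 applies in full.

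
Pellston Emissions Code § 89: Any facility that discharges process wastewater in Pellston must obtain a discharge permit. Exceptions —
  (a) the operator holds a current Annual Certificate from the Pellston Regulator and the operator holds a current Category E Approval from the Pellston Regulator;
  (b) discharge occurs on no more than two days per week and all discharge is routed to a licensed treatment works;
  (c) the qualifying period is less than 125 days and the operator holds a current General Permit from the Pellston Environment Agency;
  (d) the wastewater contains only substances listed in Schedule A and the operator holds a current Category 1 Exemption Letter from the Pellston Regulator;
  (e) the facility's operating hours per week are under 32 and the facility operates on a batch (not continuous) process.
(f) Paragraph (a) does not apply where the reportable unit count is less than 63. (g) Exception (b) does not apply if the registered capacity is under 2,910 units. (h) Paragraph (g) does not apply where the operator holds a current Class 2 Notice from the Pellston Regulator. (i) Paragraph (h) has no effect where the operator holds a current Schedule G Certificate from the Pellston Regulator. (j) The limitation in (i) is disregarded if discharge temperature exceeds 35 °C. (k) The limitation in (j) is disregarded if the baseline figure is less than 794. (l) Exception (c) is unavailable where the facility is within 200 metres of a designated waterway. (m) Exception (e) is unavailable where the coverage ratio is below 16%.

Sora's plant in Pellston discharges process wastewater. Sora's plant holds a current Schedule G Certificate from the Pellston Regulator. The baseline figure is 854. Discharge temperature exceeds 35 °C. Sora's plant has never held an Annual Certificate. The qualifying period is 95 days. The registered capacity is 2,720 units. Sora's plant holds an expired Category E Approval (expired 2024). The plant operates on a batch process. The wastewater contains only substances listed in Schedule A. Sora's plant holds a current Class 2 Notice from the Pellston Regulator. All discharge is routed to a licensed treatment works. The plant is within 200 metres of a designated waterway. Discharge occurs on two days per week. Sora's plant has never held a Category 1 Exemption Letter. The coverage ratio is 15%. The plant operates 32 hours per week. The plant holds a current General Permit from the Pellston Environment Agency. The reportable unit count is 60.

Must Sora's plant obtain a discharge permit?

Exception (a) fails — there is no Annual Certificate in force.
Exception (b): discharge occurs on no more than two days per week; discharge is routed to a licensed treatment works — every condition holds. Under paragraphs (g)–(k): (g) is triggered (the registered capacity is 2,720 units, under the 2,910 units limit), but is set aside by (h): (h) operates against (g): a current Class 2 Notice is held. (i) is triggered (a current Schedule G Certificate is held), but is set aside by (j): (j) operates against (i): discharge temperature exceeds 35 °C. (k) is not engaged (the baseline figure is 854, not less than 794), so (j) stands. So (b) applies.
Exception (c): the qualifying period is 95 days, less than the 125 days limit; a current General Permit is held — every condition holds. However, paragraph (l) must be considered: (l) is triggered — the plant is within 200 m of a designated waterway. (c) is therefore removed.
Exception (d) requires that the operator holds a current Category 1 Exemption Letter from the Pellston Regulator; but the Category 1 Exemption Letter is not current, so (d) is unavailable.
Exception (e) requires that the facility's operating hours per week are under 32; but the facility's operating hours per week are 32, not under 32, so (e) is unavailable.

No — exception (b) applies; Sora's plant is not required to obtain a discharge permit.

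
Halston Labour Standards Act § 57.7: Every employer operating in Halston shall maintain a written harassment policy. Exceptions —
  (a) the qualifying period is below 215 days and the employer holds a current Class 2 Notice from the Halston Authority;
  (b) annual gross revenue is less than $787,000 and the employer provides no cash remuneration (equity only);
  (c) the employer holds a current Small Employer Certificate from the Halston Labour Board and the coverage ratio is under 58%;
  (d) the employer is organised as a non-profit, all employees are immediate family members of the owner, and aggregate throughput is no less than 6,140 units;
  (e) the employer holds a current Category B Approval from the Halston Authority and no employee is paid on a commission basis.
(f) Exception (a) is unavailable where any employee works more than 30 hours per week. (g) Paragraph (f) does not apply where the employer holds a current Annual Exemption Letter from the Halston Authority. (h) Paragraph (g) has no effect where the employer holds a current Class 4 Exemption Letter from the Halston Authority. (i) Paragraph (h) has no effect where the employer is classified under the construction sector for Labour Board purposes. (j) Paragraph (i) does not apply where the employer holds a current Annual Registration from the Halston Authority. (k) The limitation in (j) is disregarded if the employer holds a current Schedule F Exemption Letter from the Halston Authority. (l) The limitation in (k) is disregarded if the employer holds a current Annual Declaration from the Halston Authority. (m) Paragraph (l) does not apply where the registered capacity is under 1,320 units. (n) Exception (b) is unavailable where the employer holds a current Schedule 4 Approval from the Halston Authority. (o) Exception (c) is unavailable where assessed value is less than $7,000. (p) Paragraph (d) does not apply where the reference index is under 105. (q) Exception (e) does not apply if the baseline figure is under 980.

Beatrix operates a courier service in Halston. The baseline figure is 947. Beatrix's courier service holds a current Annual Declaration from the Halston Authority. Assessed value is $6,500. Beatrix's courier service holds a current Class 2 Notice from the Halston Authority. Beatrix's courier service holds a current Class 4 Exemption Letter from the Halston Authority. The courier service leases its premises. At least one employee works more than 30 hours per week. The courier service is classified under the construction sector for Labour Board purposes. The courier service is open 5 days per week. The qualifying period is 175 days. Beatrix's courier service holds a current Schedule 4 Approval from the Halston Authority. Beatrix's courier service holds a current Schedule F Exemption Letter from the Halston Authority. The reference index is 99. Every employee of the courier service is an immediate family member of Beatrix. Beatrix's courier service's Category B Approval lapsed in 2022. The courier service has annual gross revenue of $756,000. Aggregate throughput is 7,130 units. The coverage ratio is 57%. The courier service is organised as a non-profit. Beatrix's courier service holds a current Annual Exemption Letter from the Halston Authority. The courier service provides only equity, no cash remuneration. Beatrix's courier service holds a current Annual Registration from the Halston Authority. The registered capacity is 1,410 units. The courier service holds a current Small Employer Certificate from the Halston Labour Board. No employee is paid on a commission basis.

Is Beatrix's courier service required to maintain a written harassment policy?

Yes — Beatrix's courier service must maintain a written harassment policy.

Exception (a): the qualifying period is 175 days, below the 215 days limit; a current Class 2 Notice is held — every condition holds. However, paragraphs (f)–(m) must be considered: (f) operates against (a): at least one employee exceeds 30 hours/week. (g) would limit (f) — a current Annual Exemption Letter is held — but (h) sets (g) aside: (h) operates against (g): a current Class 4 Exemption Letter is held. (i) would limit (h) — the courier service is classified under the construction sector — but (j) sets (i) aside: (j) applies — a current Annual Registration is held. (k) is engaged (a current Schedule F Exemption Letter is held), but is set aside by (l): (l) applies — a current Annual Declaration is held. (m), which would lift (l), is not engaged — the registered capacity is 1,410 units, not under 1,320 units. (a) is therefore removed.
Exception (b)'s conditions are all satisfied: annual gross revenue is $756,000, less than the $787,000 limit; remuneration is equity-only. Turning to paragraph (n): (n) operates — a current Schedule 4 Approval is held. So (b) is unavailable.
All of (c)'s requirements are met (a current Small Employer Certificate is held; the coverage ratio is 57%, under the 58% limit). Turning to paragraph (o): (o) operates against (c): assessed value is $6,500, less than the $7,000 limit. (c) is therefore removed.
Exception (d)'s conditions are all satisfied: the employer is a non-profit; every employee is an immediate family member; aggregate throughput is 7,130 units, meeting the 6,140 units threshold. Turning to paragraph (p): (p) operates against (d): the reference index is 99, under the 105 limit. Exception (d) does not apply.
Exception (e) fails — no current Category B Approval is held.
No exception applies. The general rule governs.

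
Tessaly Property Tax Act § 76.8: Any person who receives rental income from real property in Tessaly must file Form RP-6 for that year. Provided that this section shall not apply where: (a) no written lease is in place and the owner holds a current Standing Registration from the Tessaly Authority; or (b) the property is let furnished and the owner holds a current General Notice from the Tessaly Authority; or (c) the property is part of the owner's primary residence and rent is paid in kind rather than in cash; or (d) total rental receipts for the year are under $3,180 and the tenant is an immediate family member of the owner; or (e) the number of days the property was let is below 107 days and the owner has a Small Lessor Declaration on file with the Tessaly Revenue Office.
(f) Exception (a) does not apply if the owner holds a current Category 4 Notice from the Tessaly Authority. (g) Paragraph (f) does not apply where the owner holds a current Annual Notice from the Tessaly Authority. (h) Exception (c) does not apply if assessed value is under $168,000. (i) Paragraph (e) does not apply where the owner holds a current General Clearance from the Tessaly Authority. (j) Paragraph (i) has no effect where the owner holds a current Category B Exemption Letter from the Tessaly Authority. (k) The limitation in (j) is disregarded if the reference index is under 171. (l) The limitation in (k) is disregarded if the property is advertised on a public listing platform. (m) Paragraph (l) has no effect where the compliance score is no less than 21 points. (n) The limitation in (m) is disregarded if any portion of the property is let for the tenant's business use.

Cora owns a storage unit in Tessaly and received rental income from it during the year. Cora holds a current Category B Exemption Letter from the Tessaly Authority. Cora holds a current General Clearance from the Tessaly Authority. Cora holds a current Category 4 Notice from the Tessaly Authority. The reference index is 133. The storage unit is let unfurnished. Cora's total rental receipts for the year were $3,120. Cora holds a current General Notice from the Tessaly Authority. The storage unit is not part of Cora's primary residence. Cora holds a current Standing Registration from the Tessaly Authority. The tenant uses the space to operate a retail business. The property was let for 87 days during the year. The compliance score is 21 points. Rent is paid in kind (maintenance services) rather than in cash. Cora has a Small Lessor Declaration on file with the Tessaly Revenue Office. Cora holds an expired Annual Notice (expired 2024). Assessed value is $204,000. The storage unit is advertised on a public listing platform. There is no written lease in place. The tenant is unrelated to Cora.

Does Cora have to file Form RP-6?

All of (a)'s requirements are met (there is no written lease; a current Standing Registration is held). But: (f) operates — a current Category 4 Notice is held. (g) is inapplicable (there is no Annual Notice in force), so (f) stands. Exception (a) does not apply.
Exception (b) does not apply: the property is let unfurnished.
Exception (c) requires that the property is part of the owner's primary residence; but the storage unit is not part of the primary residence, so (c) is unavailable.
Exception (d) fails — the tenant is unrelated to the owner.
All of (e)'s requirements are met (the number of days the property was let is 87 days, below the 107 days limit; a Small Lessor Declaration is on file). Under paragraphs (i)–(n): (i) would limit (e) — a current General Clearance is held — but (j) sets (i) aside: (j) operates against (i): a current Category B Exemption Letter is held. (k) operates (the reference index is 133, under the 171 limit), but is overridden by (l): (l) operates against (k): the property is publicly advertised. (m) operates (the compliance score is 21 points, meeting the 21 points threshold), but is displaced by (n): (n) operates against (m): the space is let for business use. (e) remains available.

No — exception (e) applies; Cora is not required to file Form RP-6.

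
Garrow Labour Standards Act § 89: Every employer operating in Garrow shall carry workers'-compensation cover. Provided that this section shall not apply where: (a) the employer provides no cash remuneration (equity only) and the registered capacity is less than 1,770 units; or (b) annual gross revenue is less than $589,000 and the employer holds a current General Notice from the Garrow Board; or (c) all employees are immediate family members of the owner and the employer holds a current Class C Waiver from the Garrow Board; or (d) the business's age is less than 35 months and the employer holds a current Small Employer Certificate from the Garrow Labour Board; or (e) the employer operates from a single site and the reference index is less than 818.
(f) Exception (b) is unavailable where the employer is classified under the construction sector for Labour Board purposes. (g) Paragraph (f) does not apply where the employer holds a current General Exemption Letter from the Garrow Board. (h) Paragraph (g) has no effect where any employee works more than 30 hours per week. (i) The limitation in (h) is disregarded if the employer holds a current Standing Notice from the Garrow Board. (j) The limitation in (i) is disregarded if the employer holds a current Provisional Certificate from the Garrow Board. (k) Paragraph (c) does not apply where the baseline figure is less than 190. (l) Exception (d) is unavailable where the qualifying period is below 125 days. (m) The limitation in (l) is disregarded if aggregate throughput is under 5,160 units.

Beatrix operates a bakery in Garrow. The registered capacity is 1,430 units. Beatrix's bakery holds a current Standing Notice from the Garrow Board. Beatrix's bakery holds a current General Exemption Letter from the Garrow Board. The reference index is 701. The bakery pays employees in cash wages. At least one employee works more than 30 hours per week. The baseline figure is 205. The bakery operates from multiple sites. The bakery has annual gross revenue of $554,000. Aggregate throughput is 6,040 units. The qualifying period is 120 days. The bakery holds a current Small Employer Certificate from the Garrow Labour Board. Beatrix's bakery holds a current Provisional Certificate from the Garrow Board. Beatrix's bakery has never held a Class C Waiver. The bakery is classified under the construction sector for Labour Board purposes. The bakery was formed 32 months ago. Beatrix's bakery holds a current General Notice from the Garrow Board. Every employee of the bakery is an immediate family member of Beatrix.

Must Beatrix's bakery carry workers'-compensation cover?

Exception (a) fails — employees are paid cash wages.
Exception (b) is satisfied on its face — annual gross revenue is $554,000, less than the $589,000 limit; a current General Notice is held. However, paragraphs (f)–(j) must be considered: (f) operates — the bakery is classified under the construction sector. (g) would limit (f) — a current General Exemption Letter is held — but (h) sets (g) aside: (h) operates against (g): at least one employee exceeds 30 hours/week. (i) would limit (h) — a current Standing Notice is held — but (j) sets (i) aside: (j) is engaged — a current Provisional Certificate is held. Exception (b) does not apply.
Exception (c) does not apply: no current Class C Waiver is held.
All of (d)'s requirements are met (the business's age is 32 months, less than the 35 months limit; a current Small Employer Certificate is held). Turning to paragraphs (l)–(m): (l) operates against (d): the qualifying period is 120 days, below the 125 days limit. (m) is not triggered (aggregate throughput is 6,040 units, not under 5,160 units), so (l) stands. So (d) is unavailable.
Exception (e) does not apply: the employer operates from multiple sites.
No exception applies. The general rule governs.

Yes — Beatrix's bakery must carry workers'-compensation cover.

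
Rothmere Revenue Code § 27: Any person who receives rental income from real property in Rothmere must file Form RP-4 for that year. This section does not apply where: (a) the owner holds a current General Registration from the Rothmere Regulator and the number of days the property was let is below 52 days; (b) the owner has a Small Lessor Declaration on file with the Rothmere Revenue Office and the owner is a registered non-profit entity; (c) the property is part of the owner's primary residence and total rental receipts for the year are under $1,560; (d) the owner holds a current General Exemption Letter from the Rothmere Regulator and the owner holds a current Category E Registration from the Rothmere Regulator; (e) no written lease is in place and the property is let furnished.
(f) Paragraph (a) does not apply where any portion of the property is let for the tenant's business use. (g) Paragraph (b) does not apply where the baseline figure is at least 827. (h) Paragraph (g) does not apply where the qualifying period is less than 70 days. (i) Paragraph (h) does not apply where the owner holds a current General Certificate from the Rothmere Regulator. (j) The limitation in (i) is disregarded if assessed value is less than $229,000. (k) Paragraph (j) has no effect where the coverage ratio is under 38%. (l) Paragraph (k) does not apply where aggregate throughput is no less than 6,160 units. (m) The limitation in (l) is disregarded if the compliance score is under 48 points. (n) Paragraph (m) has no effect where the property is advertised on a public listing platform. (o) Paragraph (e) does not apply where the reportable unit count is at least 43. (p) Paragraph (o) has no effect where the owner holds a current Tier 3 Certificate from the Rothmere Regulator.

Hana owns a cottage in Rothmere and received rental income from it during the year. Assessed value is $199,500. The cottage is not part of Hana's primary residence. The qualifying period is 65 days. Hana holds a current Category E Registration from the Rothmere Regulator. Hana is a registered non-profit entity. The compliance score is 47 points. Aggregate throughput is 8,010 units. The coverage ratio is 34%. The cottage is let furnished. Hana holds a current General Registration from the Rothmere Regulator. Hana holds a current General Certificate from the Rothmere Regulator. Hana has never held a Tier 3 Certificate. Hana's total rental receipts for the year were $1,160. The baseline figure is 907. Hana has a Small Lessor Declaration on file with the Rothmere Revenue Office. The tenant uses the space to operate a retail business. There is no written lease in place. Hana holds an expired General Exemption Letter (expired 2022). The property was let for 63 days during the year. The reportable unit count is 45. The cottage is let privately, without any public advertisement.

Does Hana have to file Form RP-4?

Exception (a) fails — the number of days the property was let is 63 days, not below 52 days.
Exception (b) is satisfied on its face — a Small Lessor Declaration is on file; Hana is a registered non-profit. However, paragraphs (g)–(n) must be considered: (g) operates — the baseline figure is 907, meeting the 827 threshold. (h) would limit (g) — the qualifying period is 65 days, less than the 70 days limit — but (i) sets (h) aside: (i) is engaged — a current General Certificate is held. (j) would limit (i) — assessed value is $199,500, less than the $229,000 limit — but (k) sets (j) aside: (k) is engaged — the coverage ratio is 34%, under the 38% limit. (l) is engaged (aggregate throughput is 8,010 units, meeting the 6,160 units threshold), but is overridden by (m): (m) is triggered — the compliance score is 47 points, under the 48 points limit. (n), which would lift (m), is not engaged — the property is let privately without advertisement. (b) is therefore removed.
Exception (c) does not apply: the cottage is not part of the primary residence.
Exception (d) does not apply: no current General Exemption Letter is held.
Exception (e)'s conditions are all satisfied: there is no written lease; the property is let furnished. However, paragraphs (o)–(p) must be considered: (o) operates against (e): the reportable unit count is 45, meeting the 43 threshold. (p) does not operate here (there is no Tier 3 Certificate in force), so (o) stands. (e) is therefore removed.
No exception applies. The general rule governs.

Yes — Hana must file Form RP-4.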